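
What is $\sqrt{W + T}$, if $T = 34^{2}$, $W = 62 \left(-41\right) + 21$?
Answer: $i \sqrt{1365} \approx 36.946 i$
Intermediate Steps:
$W = -2521$ ($W = -2542 + 21 = -2521$)
$T = 1156$
$\sqrt{W + T} = \sqrt{-2521 + 1156} = \sqrt{-1365} = i \sqrt{1365}$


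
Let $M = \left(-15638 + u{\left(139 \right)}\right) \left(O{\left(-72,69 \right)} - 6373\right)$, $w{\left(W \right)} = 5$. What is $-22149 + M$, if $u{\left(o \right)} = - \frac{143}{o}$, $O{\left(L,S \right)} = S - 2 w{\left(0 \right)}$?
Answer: $\frac{13722452339}{139} \approx 9.8723 \cdot 10^{7}$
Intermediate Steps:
$O{\left(L,S \right)} = -10 + S$ ($O{\left(L,S \right)} = S - 10 = -10 + S$)
$M = \frac{13725531050}{139}$ ($M = \left(-15638 - \frac{143}{139}\right) \left(\left(-10 + 69\right) - 6373\right) = \left(-15638 - \frac{143}{139}\right) \left(59 - 6373\right) = \left(-15638 - \frac{143}{139}\right) \left(-6314\right) = \left(- \frac{2173825}{139}\right) \left(-6314\right) = \frac{13725531050}{139} \approx 9.8745 \cdot 10^{7}$)
$-22149 + M = -22149 + \frac{13725531050}{139} = \frac{13722452339}{139}$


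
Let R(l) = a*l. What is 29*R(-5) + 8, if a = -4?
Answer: 588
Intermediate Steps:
R(l) = -4*l
29*R(-5) + 8 = 29*(-4*(-5)) + 8 = 29*20 + 8 = 580 + 8 = 588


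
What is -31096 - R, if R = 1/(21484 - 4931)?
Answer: -514732089/16553 ≈ -31096.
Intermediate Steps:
R = 1/16553 ≈ 6.0412e-5
-31096 - R = -31096 - 1*1/16553 = -31096 - 1/16553 = -514732089/16553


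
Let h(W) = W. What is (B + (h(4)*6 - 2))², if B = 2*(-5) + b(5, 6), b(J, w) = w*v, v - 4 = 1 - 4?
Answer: 324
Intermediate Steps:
v = 1 (v = 4 + (1 - 4) = 4 - 3 = 1)
b(J, w) = w (b(J, w) = w*1 = w)
B = -4 (B = 2*(-5) + 6 = -10 + 6 = -4)
(B + (h(4)*6 - 2))² = (-4 + (4*6 - 2))² = (-4 + (24 - 2))² = (-4 + 22)² = 18² = 324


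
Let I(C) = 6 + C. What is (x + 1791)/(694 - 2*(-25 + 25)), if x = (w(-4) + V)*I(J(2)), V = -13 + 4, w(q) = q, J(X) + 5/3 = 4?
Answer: 2524/1041 ≈ 2.4246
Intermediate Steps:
J(X) = 7/3 (J(X) = -5/3 + 4 = 7/3)
V = -9
x = -325/3 (x = (-4 - 9)*(6 + 7/3) = -13*25/3 = -325/3 ≈ -108.33)
(x + 1791)/(694 - 2*(-25 + 25)) = (-325/3 + 1791)/(694 - 2*(-25 + 25)) = 5048/(3*(694 - 2*0)) = 5048/(3*(694 + 0)) = (5048/3)/694 = (5048/3)*(1/694) = 2524/1041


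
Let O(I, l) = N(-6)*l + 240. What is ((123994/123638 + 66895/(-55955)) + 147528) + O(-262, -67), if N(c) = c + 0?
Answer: 102506307016956/691816429 ≈ 1.4817e+5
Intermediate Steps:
N(c) = c
O(I, l) = 240 - 6*l (O(I, l) = -6*l + 240 = 240 - 6*l)
((123994/123638 + 66895/(-55955)) + 147528) + O(-262, -67) = ((123994/123638 + 66895/(-55955)) + 147528) + (240 - 6*(-67)) = ((123994*(1/123638) + 66895*(-1/55955)) + 147528) + (240 + 402) = ((61997/61819 - 13379/11191) + 147528) + 642 = (-133267974/691816429 + 147528) + 642 = 102062160869538/691816429 + 642 = 102506307016956/691816429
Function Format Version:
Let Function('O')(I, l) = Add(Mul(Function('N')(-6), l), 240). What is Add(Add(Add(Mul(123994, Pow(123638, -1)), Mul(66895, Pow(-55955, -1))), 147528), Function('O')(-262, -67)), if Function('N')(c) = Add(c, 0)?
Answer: Rational(102506307016956, 691816429) ≈ 1.4817e+5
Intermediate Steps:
Function('N')(c) = c
Function('O')(I, l) = Add(240, Mul(-6, l)) (Function('O')(I, l) = Add(Mul(-6, l), 240) = Add(240, Mul(-6, l)))
Add(Add(Add(Mul(123994, Pow(123638, -1)), Mul(66895, Pow(-55955, -1))), 147528), Function('O')(-262, -67)) = Add(Add(Add(Mul(123994, Pow(123638, -1)), Mul(66895, Pow(-55955, -1))), 147528), Add(240, Mul(-6, -67))) = Add(Add(Add(Mul(123994, Rational(1, 123638)), Mul(66895, Rational(-1, 55955))), 147528), Add(240, 402)) = Add(Add(Add(Rational(61997, 61819), Rational(-13379, 11191)), 147528), 642) = Add(Add(Rational(-133267974, 691816429), 147528), 642) = Add(Rational(102062160869538, 691816429), 642) = Rational(102506307016956, 691816429)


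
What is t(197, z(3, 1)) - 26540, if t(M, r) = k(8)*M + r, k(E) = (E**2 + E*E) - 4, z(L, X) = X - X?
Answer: -2112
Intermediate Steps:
z(L, X) = 0
k(E) = -4 + 2*E**2 (k(E) = (E**2 + E**2) - 4 = 2*E**2 - 4 = -4 + 2*E**2)
t(M, r) = r + 124*M (t(M, r) = (-4 + 2*8**2)*M + r = (-4 + 2*64)*M + r = (-4 + 128)*M + r = 124*M + r = r + 124*M)
t(197, z(3, 1)) - 26540 = (0 + 124*197) - 26540 = (0 + 24428) - 26540 = 24428 - 26540 = -2112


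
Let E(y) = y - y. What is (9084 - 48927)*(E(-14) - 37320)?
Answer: 1486940760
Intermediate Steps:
E(y) = 0
(9084 - 48927)*(E(-14) - 37320) = (9084 - 48927)*(0 - 37320) = -39843*(-37320) = 1486940760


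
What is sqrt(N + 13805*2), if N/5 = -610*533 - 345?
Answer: I*sqrt(1599765) ≈ 1264.8*I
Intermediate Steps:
N = -1627375 (N = 5*(-610*533 - 345) = 5*(-325130 - 345) = 5*(-325475) = -1627375)
sqrt(N + 13805*2) = sqrt(-1627375 + 13805*2) = sqrt(-1627375 + 27610) = sqrt(-1599765) = I*sqrt(1599765)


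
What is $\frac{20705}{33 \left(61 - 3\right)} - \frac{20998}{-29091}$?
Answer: $\frac{214173109}{18560058} \approx 11.539$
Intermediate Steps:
$\frac{20705}{33 \left(61 - 3\right)} - \frac{20998}{-29091} = \frac{20705}{33 \cdot 58} - - \frac{20998}{29091} = \frac{20705}{1914} + \frac{20998}{29091} = \frac{214173109}{18560058}$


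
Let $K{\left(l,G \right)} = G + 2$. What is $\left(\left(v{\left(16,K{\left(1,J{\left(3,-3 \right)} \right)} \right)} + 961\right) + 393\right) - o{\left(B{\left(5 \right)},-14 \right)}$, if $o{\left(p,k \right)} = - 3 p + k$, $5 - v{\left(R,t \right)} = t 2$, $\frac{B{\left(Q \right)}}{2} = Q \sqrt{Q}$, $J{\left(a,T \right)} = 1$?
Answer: $1367 + 30 \sqrt{5} \approx 1434.1$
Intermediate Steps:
$B{\left(Q \right)} = 2 Q^{\frac{3}{2}}$ ($B{\left(Q \right)} = 2 Q \sqrt{Q} = 2 Q^{\frac{3}{2}}$)
$K{\left(l,G \right)} = 2 + G$
$v{\left(R,t \right)} = 5 - 2 t$ ($v{\left(R,t \right)} = 5 - t 2 = 5 - 2 t$)
$o{\left(p,k \right)} = k - 3 p$
$\left(\left(v{\left(16,K{\left(1,J{\left(3,-3 \right)} \right)} \right)} + 961\right) + 393\right) - o{\left(B{\left(5 \right)},-14 \right)} = \left(\left(\left(5 - 2 \left(2 + 1\right)\right) + 961\right) + 393\right) - \left(-14 - 3 \cdot 2 \cdot 5^{\frac{3}{2}}\right) = \left(\left(\left(5 - 6\right) + 961\right) + 393\right) - \left(-14 - 3 \cdot 2 \cdot 5 \sqrt{5}\right) = \left(\left(\left(5 - 6\right) + 961\right) + 393\right) - \left(-14 - 3 \cdot 10 \sqrt{5}\right) = \left(\left(-1 + 961\right) + 393\right) - \left(-14 - 30 \sqrt{5}\right) = \left(960 + 393\right) + \left(14 + 30 \sqrt{5}\right) = 1353 + \left(14 + 30 \sqrt{5}\right) = 1367 + 30 \sqrt{5}$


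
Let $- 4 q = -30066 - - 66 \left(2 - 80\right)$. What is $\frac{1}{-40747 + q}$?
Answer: $- \frac{2}{63887} \approx -3.1305 \cdot 10^{-5}$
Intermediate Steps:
$q = \frac{17607}{2}$ ($q = - \frac{-30066 - - 66 \left(2 - 80\right)}{4} = - \frac{-30066 - \left(-66\right) \left(-78\right)}{4} = - \frac{-30066 - 5148}{4} = \left(- \frac{1}{4}\right) \left(-35214\right) = \frac{17607}{2} \approx 8803.5$)
$\frac{1}{-40747 + q} = \frac{1}{-40747 + \frac{17607}{2}} = \frac{1}{- \frac{63887}{2}} = - \frac{2}{63887}$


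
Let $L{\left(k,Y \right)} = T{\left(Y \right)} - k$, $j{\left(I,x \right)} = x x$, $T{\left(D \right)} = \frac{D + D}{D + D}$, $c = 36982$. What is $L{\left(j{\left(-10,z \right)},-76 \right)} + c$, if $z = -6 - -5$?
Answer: $36982$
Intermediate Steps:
$T{\left(D \right)} = 1$ ($T{\left(D \right)} = \frac{2 D}{2 D} = 2 D \frac{1}{2 D} = 1$)
$z = -1$ ($z = -6 + 5 = -1$)
$j{\left(I,x \right)} = x^{2}$
$L{\left(k,Y \right)} = 1 - k$
$L{\left(j{\left(-10,z \right)},-76 \right)} + c = \left(1 - \left(-1\right)^{2}\right) + 36982 = \left(1 - 1\right) + 36982 = 0 + 36982 = 36982$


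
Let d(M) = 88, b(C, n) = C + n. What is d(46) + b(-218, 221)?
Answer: 91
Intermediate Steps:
d(46) + b(-218, 221) = 88 + (-218 + 221) = 88 + 3 = 91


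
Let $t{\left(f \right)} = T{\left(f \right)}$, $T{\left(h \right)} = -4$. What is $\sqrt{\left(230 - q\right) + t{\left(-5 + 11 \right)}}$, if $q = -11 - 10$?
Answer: $\sqrt{247} \approx 15.716$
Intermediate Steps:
$q = -21$
$t{\left(f \right)} = -4$
$\sqrt{\left(230 - q\right) + t{\left(-5 + 11 \right)}} = \sqrt{\left(230 - -21\right) - 4} = \sqrt{\left(230 + 21\right) - 4} = \sqrt{251 - 4} = \sqrt{247}$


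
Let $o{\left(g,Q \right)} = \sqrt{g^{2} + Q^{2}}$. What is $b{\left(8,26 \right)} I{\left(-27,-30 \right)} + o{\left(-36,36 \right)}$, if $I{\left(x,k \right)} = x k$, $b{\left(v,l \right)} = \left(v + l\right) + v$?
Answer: $34020 + 36 \sqrt{2} \approx 34071.0$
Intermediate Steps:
$b{\left(v,l \right)} = l + 2 v$ ($b{\left(v,l \right)} = \left(l + v\right) + v = l + 2 v$)
$I{\left(x,k \right)} = k x$
$o{\left(g,Q \right)} = \sqrt{Q^{2} + g^{2}}$
$b{\left(8,26 \right)} I{\left(-27,-30 \right)} + o{\left(-36,36 \right)} = \left(26 + 2 \cdot 8\right) \left(\left(-30\right) \left(-27\right)\right) + \sqrt{36^{2} + \left(-36\right)^{2}} = \left(26 + 16\right) 810 + \sqrt{1296 + 1296} = 42 \cdot 810 + \sqrt{2592} = 34020 + 36 \sqrt{2}$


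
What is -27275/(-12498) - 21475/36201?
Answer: 79887525/50271122 ≈ 1.5891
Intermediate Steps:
-27275/(-12498) - 21475/36201 = -27275*(-1/12498) - 21475*1/36201 = 27275/12498 - 21475/36201 = 79887525/50271122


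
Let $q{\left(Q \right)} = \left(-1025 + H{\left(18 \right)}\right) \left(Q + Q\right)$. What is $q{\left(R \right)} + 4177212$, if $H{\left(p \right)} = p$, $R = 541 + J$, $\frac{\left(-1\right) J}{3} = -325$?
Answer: $1123988$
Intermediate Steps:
$J = 975$ ($J = \left(-3\right) \left(-325\right) = 975$)
$R = 1516$ ($R = 541 + 975 = 1516$)
$q{\left(Q \right)} = - 2014 Q$ ($q{\left(Q \right)} = \left(-1025 + 18\right) \left(Q + Q\right) = - 1007 \cdot 2 Q = - 2014 Q$)
$q{\left(R \right)} + 4177212 = \left(-2014\right) 1516 + 4177212 = -3053224 + 4177212 = 1123988$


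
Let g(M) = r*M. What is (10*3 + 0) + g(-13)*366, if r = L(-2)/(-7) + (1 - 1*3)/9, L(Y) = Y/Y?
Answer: 37108/21 ≈ 1767.0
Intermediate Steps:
L(Y) = 1
r = -23/63 (r = 1/(-7) + (1 - 1*3)/9 = 1*(-⅐) + (1 - 3)*(⅑) = -⅐ - 2*⅑ = -⅐ - 2/9 = -23/63 ≈ -0.36508)
g(M) = -23*M/63
(10*3 + 0) + g(-13)*366 = (10*3 + 0) - 23/63*(-13)*366 = (30 + 0) + (299/63)*366 = 30 + 36478/21 = 37108/21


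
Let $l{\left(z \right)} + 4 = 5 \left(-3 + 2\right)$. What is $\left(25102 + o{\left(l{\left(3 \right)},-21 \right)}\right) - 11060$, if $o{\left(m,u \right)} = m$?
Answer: $14033$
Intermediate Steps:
$l{\left(z \right)} = -9$ ($l{\left(z \right)} = -4 + 5 \left(-3 + 2\right) = -4 + 5 \left(-1\right) = -4 - 5 = -9$)
$\left(25102 + o{\left(l{\left(3 \right)},-21 \right)}\right) - 11060 = \left(25102 - 9\right) - 11060 = 25093 - 11060 = 14033$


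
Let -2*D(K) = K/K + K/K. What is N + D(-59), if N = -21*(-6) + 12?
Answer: 137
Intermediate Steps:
D(K) = -1 (D(K) = -(K/K + K/K)/2 = -(1 + 1)/2 = -½*2 = -1)
N = 138 (N = 126 + 12 = 138)
N + D(-59) = 138 - 1 = 137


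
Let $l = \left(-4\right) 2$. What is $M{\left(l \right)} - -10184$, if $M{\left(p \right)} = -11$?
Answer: $10173$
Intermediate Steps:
$l = -8$
$M{\left(l \right)} - -10184 = -11 - -10184 = -11 + 10184 = 10173$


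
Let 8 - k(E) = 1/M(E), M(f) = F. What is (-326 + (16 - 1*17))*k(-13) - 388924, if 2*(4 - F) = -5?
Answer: -5089366/13 ≈ -3.9149e+5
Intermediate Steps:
F = 13/2 (F = 4 - ½*(-5) = 4 + 5/2 = 13/2 ≈ 6.5000)
M(f) = 13/2
k(E) = 102/13 (k(E) = 8 - 1/13/2 = 8 - 1*2/13 = 8 - 2/13 = 102/13)
(-326 + (16 - 1*17))*k(-13) - 388924 = (-326 + (16 - 1*17))*(102/13) - 388924 = (-326 + (16 - 17))*(102/13) - 388924 = (-326 - 1)*(102/13) - 388924 = -327*102/13 - 388924 = -33354/13 - 388924 = -5089366/13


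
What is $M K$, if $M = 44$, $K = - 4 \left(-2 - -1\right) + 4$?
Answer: $352$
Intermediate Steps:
$K = 8$ ($K = - 4 \left(-2 + 1\right) + 4 = \left(-4\right) \left(-1\right) + 4 = 4 + 4 = 8$)
$M K = 44 \cdot 8 = 352$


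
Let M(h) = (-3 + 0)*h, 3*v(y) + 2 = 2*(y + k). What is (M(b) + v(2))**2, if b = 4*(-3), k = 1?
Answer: 12544/9 ≈ 1393.8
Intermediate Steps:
v(y) = 2*y/3 (v(y) = -2/3 + (2*(y + 1))/3 = -2/3 + (2*(1 + y))/3 = -2/3 + (2 + 2*y)/3 = -2/3 + (2/3 + 2*y/3) = 2*y/3)
b = -12
M(h) = -3*h
(M(b) + v(2))**2 = (-3*(-12) + (2/3)*2)**2 = (36 + 4/3)**2 = (112/3)**2 = 12544/9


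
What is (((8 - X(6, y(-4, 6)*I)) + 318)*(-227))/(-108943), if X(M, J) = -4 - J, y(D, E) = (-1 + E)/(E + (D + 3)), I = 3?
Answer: 75591/108943 ≈ 0.69386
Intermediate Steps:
y(D, E) = (-1 + E)/(3 + D + E) (y(D, E) = (-1 + E)/(E + (3 + D)) = (-1 + E)/(3 + D + E))
(((8 - X(6, y(-4, 6)*I)) + 318)*(-227))/(-108943) = (((8 - (-4 - (-1 + 6)/(3 - 4 + 6)*3)) + 318)*(-227))/(-108943) = (((8 - (-4 - 5/5*3)) + 318)*(-227))*(-1/108943) = (((8 - (-4 - (⅕)*5*3)) + 318)*(-227))*(-1/108943) = (((8 - (-4 - 3)) + 318)*(-227))*(-1/108943) = (((8 - 1*(-7)) + 318)*(-227))*(-1/108943) = (((8 + 7) + 318)*(-227))*(-1/108943) = ((15 + 318)*(-227))*(-1/108943) = (333*(-227))*(-1/108943) = -75591*(-1/108943) = 75591/108943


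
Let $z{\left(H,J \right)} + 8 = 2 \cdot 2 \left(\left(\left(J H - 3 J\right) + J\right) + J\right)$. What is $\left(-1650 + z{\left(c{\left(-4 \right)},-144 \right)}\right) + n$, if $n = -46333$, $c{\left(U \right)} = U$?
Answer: $-45111$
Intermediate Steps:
$z{\left(H,J \right)} = -8 - 4 J + 4 H J$ ($z{\left(H,J \right)} = -8 + 2 \cdot 2 \left(\left(\left(J H - 3 J\right) + J\right) + J\right) = -8 + 4 \left(\left(\left(H J - 3 J\right) + J\right) + J\right) = -8 + 4 \left(\left(\left(- 3 J + H J\right) + J\right) + J\right) = -8 + 4 \left(\left(- 2 J + H J\right) + J\right) = -8 + 4 \left(- J + H J\right) = -8 + \left(- 4 J + 4 H J\right) = -8 - 4 J + 4 H J$)
$\left(-1650 + z{\left(c{\left(-4 \right)},-144 \right)}\right) + n = \left(-1650 - \left(-568 - 2304\right)\right) - 46333 = \left(-1650 + \left(-8 + 576 + 2304\right)\right) - 46333 = \left(-1650 + 2872\right) - 46333 = 1222 - 46333 = -45111$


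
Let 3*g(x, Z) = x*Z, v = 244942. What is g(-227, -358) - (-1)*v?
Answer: 816092/3 ≈ 2.7203e+5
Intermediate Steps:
g(x, Z) = Z*x/3 (g(x, Z) = (x*Z)/3 = (Z*x)/3 = Z*x/3)
g(-227, -358) - (-1)*v = (⅓)*(-358)*(-227) - (-1)*244942 = 81266/3 - 1*(-244942) = 81266/3 + 244942 = 816092/3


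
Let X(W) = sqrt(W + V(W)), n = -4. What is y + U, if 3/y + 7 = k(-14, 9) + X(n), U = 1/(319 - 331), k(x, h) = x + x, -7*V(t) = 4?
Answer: -5809/34428 - 4*I*sqrt(14)/2869 ≈ -0.16873 - 0.0052167*I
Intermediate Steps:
V(t) = -4/7 (V(t) = -1/7*4 = -4/7)
k(x, h) = 2*x
X(W) = sqrt(-4/7 + W) (X(W) = sqrt(W - 4/7) = sqrt(-4/7 + W))
U = -1/12 (U = 1/(-12) = -1/12 ≈ -0.083333)
y = 3/(-35 + 4*I*sqrt(14)/7) (y = 3/(-7 + (2*(-14) + sqrt(-28 + 49*(-4))/7)) = 3/(-7 + (-28 + sqrt(-28 - 196)/7)) = 3/(-7 + (-28 + sqrt(-224)/7)) = 3/(-7 + (-28 + (4*I*sqrt(14))/7)) = 3/(-7 + (-28 + 4*I*sqrt(14)/7)) = 3/(-35 + 4*I*sqrt(14)/7) ≈ -0.085396 - 0.0052167*I)
y + U = (-245/2869 - 4*I*sqrt(14)/2869) - 1/12 = -5809/34428 - 4*I*sqrt(14)/2869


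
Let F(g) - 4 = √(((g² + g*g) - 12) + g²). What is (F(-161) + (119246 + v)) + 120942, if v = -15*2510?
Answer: 202542 + 3*√8639 ≈ 2.0282e+5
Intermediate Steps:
F(g) = 4 + √(-12 + 3*g²) (F(g) = 4 + √(((g² + g*g) - 12) + g²) = 4 + √(((g² + g²) - 12) + g²) = 4 + √((2*g² - 12) + g²) = 4 + √((-12 + 2*g²) + g²) = 4 + √(-12 + 3*g²))
v = -37650
(F(-161) + (119246 + v)) + 120942 = ((4 + √(-12 + 3*(-161)²)) + (119246 - 37650)) + 120942 = ((4 + √(-12 + 3*25921)) + 81596) + 120942 = ((4 + √(-12 + 77763)) + 81596) + 120942 = ((4 + √77751) + 81596) + 120942 = ((4 + 3*√8639) + 81596) + 120942 = (81600 + 3*√8639) + 120942 = 202542 + 3*√8639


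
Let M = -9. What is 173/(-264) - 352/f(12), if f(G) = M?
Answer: 30457/792 ≈ 38.456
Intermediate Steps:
f(G) = -9
173/(-264) - 352/f(12) = 173/(-264) - 352/(-9) = 173*(-1/264) - 352*(-1/9) = -173/264 + 352/9 = 30457/792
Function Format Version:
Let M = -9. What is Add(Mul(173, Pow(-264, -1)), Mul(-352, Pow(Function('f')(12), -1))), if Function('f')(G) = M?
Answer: Rational(30457, 792) ≈ 38.456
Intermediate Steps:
Function('f')(G) = -9
Add(Mul(173, Pow(-264, -1)), Mul(-352, Pow(Function('f')(12), -1))) = Add(Mul(173, Pow(-264, -1)), Mul(-352, Pow(-9, -1))) = Add(Mul(173, Rational(-1, 264)), Mul(-352, Rational(-1, 9))) = Add(Rational(-173, 264), Rational(352, 9)) = Rational(30457, 792)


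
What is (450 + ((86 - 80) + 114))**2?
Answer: 324900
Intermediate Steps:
(450 + ((86 - 80) + 114))**2 = (450 + (6 + 114))**2 = (450 + 120)**2 = 570**2 = 324900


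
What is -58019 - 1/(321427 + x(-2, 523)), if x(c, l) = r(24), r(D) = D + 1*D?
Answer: -18651658026/321475 ≈ -58019.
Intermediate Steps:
r(D) = 2*D (r(D) = D + D = 2*D)
x(c, l) = 48 (x(c, l) = 2*24 = 48)
-58019 - 1/(321427 + x(-2, 523)) = -58019 - 1/(321427 + 48) = -58019 - 1/321475 = -18651658026/321475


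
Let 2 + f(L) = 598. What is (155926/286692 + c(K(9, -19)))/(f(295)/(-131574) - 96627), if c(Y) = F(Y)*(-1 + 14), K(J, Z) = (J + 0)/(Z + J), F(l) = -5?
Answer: 18419417053/27612786663014 ≈ 0.00066706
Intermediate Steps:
f(L) = 596 (f(L) = -2 + 598 = 596)
K(J, Z) = J/(J + Z)
c(Y) = -65 (c(Y) = -5*(-1 + 14) = -5*13 = -65)
(155926/286692 + c(K(9, -19)))/(f(295)/(-131574) - 96627) = (155926/286692 - 65)/(596/(-131574) - 96627) = (155926*(1/286692) - 65)/(596*(-1/131574) - 96627) = (77963/143346 - 65)/(-298/65787 - 96627) = -9239527/(143346*(-6356800747/65787)) = -9239527/143346*(-65787/6356800747) = 18419417053/27612786663014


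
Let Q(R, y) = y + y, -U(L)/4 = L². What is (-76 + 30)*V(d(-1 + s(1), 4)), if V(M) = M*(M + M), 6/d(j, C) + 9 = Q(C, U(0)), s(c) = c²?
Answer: -368/9 ≈ -40.889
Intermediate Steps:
U(L) = -4*L²
Q(R, y) = 2*y
d(j, C) = -⅔ (d(j, C) = 6/(-9 + 2*(-4*0²)) = 6/(-9 + 2*(-4*0)) = 6/(-9 + 2*0) = 6/(-9 + 0) = 6/(-9) = 6*(-⅑) = -⅔)
V(M) = 2*M² (V(M) = M*(2*M) = 2*M²)
(-76 + 30)*V(d(-1 + s(1), 4)) = (-76 + 30)*(2*(-⅔)²) = -92*4/9 = -46*8/9 = -368/9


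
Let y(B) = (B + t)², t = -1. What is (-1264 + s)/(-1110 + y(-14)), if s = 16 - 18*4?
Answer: 88/59 ≈ 1.4915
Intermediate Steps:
s = -56 (s = 16 - 72 = -56)
y(B) = (-1 + B)² (y(B) = (B - 1)² = (-1 + B)²)
(-1264 + s)/(-1110 + y(-14)) = (-1264 - 56)/(-1110 + (-1 - 14)²) = -1320/(-1110 + (-15)²) = -1320/(-1110 + 225) = -1320/(-885) = -1320*(-1/885) = 88/59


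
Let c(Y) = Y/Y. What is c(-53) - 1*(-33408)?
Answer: 33409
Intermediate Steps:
c(Y) = 1
c(-53) - 1*(-33408) = 1 - 1*(-33408) = 1 + 33408 = 33409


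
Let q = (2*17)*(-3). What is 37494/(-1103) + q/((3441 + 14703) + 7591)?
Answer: -965020596/28385705 ≈ -33.997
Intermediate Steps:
q = -102 (q = 34*(-3) = -102)
37494/(-1103) + q/((3441 + 14703) + 7591) = 37494/(-1103) - 102/((3441 + 14703) + 7591) = 37494*(-1/1103) - 102/(18144 + 7591) = -37494/1103 - 102/25735 = -965020596/28385705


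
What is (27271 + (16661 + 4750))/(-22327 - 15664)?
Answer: -48682/37991 ≈ -1.2814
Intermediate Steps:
(27271 + (16661 + 4750))/(-22327 - 15664) = (27271 + 21411)/(-37991) = 48682*(-1/37991) = -48682/37991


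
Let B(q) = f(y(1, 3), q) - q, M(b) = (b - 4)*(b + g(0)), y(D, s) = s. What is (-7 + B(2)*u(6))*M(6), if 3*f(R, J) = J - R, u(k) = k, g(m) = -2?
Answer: -168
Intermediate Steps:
M(b) = (-4 + b)*(-2 + b) (M(b) = (b - 4)*(b - 2) = (-4 + b)*(-2 + b))
f(R, J) = -R/3 + J/3 (f(R, J) = (J - R)/3 = -R/3 + J/3)
B(q) = -1 - 2*q/3 (B(q) = (-1/3*3 + q/3) - q = (-1 + q/3) - q = -1 - 2*q/3)
(-7 + B(2)*u(6))*M(6) = (-7 + (-1 - 2/3*2)*6)*(8 + 6**2 - 6*6) = (-7 + (-1 - 4/3)*6)*(8 + 36 - 36) = (-7 - 7/3*6)*8 = (-7 - 14)*8 = -21*8 = -168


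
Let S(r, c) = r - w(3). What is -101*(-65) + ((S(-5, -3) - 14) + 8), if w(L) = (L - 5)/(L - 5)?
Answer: 6553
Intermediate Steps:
w(L) = 1 (w(L) = (-5 + L)/(-5 + L) = 1)
S(r, c) = -1 + r (S(r, c) = r - 1*1 = r - 1 = -1 + r)
-101*(-65) + ((S(-5, -3) - 14) + 8) = -101*(-65) + (((-1 - 5) - 14) + 8) = 6565 + ((-6 - 14) + 8) = 6565 + (-20 + 8) = 6565 - 12 = 6553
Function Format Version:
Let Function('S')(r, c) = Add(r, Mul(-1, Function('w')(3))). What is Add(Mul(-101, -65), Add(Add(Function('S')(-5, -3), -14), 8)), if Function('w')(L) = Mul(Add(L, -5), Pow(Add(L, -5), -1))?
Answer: 6553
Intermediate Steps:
Function('w')(L) = 1 (Function('w')(L) = Mul(Add(-5, L), Pow(Add(-5, L), -1)) = 1)
Function('S')(r, c) = Add(-1, r) (Function('S')(r, c) = Add(r, Mul(-1, 1)) = Add(r, -1) = Add(-1, r))
Add(Mul(-101, -65), Add(Add(Function('S')(-5, -3), -14), 8)) = Add(Mul(-101, -65), Add(Add(Add(-1, -5), -14), 8)) = Add(6565, Add(Add(-6, -14), 8)) = Add(6565, Add(-20, 8)) = Add(6565, -12) = 6553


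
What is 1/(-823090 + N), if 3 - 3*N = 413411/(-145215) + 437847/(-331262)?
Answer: -144312633990/118781941068888323 ≈ -1.2149e-6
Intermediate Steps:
N = 344841940777/144312633990 (N = 1 - (413411/(-145215) + 437847/(-331262))/3 = 1 - (413411*(-1/145215) + 437847*(-1/331262))/3 = 1 - (-413411/145215 - 437847/331262)/3 = 1 - 1/3*(-200529306787/48104211330) = 1 + 200529306787/144312633990 = 344841940777/144312633990 ≈ 2.3895)
1/(-823090 + N) = 1/(-823090 + 344841940777/144312633990) = 1/(-118781941068888323/144312633990) = -144312633990/118781941068888323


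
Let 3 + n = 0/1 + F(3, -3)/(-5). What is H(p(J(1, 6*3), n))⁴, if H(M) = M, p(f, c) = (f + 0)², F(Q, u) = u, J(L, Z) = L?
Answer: 1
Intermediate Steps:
n = -12/5 (n = -3 + (0/1 - 3/(-5)) = -3 + (0*1 - 3*(-⅕)) = -3 + (0 + ⅗) = -3 + ⅗ = -12/5 ≈ -2.4000)
p(f, c) = f²
H(p(J(1, 6*3), n))⁴ = (1²)⁴ = 1⁴ = 1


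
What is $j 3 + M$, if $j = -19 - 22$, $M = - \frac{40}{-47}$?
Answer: $- \frac{5741}{47} \approx -122.15$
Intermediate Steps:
$M = \frac{40}{47}$ ($M = \left(-40\right) \left(- \frac{1}{47}\right) = \frac{40}{47} \approx 0.85106$)
$j = -41$
$j 3 + M = \left(-41\right) 3 + \frac{40}{47} = -123 + \frac{40}{47} = - \frac{5741}{47}$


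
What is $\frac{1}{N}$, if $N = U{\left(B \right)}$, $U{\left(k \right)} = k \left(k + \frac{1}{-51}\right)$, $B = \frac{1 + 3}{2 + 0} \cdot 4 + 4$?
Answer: $\frac{17}{2444} \approx 0.0069558$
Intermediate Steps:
$B = 12$ ($B = \frac{4}{2} \cdot 4 + 4 = 4 \cdot \frac{1}{2} \cdot 4 + 4 = 2 \cdot 4 + 4 = 8 + 4 = 12$)
$U{\left(k \right)} = k \left(- \frac{1}{51} + k\right)$ ($U{\left(k \right)} = k \left(k - \frac{1}{51}\right) = k \left(- \frac{1}{51} + k\right)$)
$N = \frac{2444}{17}$ ($N = 12 \left(- \frac{1}{51} + 12\right) = 12 \cdot \frac{611}{51} = \frac{2444}{17} \approx 143.76$)
$\frac{1}{N} = \frac{1}{\frac{2444}{17}} = \frac{17}{2444}$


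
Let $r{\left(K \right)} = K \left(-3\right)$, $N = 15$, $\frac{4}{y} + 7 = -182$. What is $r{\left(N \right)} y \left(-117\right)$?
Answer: $- \frac{780}{7} \approx -111.43$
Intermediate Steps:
$y = - \frac{4}{189}$ ($y = \frac{4}{-7 - 182} = \frac{4}{-189} = 4 \left(- \frac{1}{189}\right) = - \frac{4}{189} \approx -0.021164$)
$r{\left(K \right)} = - 3 K$
$r{\left(N \right)} y \left(-117\right) = \left(-3\right) 15 \left(- \frac{4}{189}\right) \left(-117\right) = \left(-45\right) \left(- \frac{4}{189}\right) \left(-117\right) = \frac{20}{21} \left(-117\right) = - \frac{780}{7}$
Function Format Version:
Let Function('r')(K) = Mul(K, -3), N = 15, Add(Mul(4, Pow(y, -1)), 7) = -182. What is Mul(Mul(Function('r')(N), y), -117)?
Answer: Rational(-780, 7) ≈ -111.43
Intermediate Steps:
y = Rational(-4, 189) (y = Mul(4, Pow(Add(-7, -182), -1)) = Mul(4, Pow(-189, -1)) = Mul(4, Rational(-1, 189)) = Rational(-4, 189) ≈ -0.021164)
Function('r')(K) = Mul(-3, K)
Mul(Mul(Function('r')(N), y), -117) = Mul(Mul(Mul(-3, 15), Rational(-4, 189)), -117) = Mul(Mul(-45, Rational(-4, 189)), -117) = Mul(Rational(20, 21), -117) = Rational(-780, 7)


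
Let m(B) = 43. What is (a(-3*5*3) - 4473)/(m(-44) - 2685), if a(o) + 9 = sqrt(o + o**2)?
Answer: 2241/1321 - 3*sqrt(55)/1321 ≈ 1.6796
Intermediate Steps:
a(o) = -9 + sqrt(o + o**2)
(a(-3*5*3) - 4473)/(m(-44) - 2685) = ((-9 + sqrt((-3*5*3)*(1 - 3*5*3))) - 4473)/(43 - 2685) = ((-9 + sqrt((-15*3)*(1 - 15*3))) - 4473)/(-2642) = ((-9 + sqrt(-45*(1 - 45))) - 4473)*(-1/2642) = ((-9 + sqrt(-45*(-44))) - 4473)*(-1/2642) = ((-9 + sqrt(1980)) - 4473)*(-1/2642) = ((-9 + 6*sqrt(55)) - 4473)*(-1/2642) = (-4482 + 6*sqrt(55))*(-1/2642) = 2241/1321 - 3*sqrt(55)/1321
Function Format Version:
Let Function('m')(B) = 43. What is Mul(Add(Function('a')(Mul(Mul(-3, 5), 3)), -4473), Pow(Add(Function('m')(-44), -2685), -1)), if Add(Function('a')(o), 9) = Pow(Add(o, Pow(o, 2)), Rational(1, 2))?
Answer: Add(Rational(2241, 1321), Mul(Rational(-3, 1321), Pow(55, Rational(1, 2)))) ≈ 1.6796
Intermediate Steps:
Function('a')(o) = Add(-9, Pow(Add(o, Pow(o, 2)), Rational(1, 2)))
Mul(Add(Function('a')(Mul(Mul(-3, 5), 3)), -4473), Pow(Add(Function('m')(-44), -2685), -1)) = Mul(Add(Add(-9, Pow(Mul(Mul(Mul(-3, 5), 3), Add(1, Mul(Mul(-3, 5), 3))), Rational(1, 2))), -4473), Pow(Add(43, -2685), -1)) = Mul(Add(Add(-9, Pow(Mul(Mul(-15, 3), Add(1, Mul(-15, 3))), Rational(1, 2))), -4473), Pow(-2642, -1)) = Mul(Add(Add(-9, Pow(Mul(-45, Add(1, -45)), Rational(1, 2))), -4473), Rational(-1, 2642)) = Mul(Add(Add(-9, Pow(Mul(-45, -44), Rational(1, 2))), -4473), Rational(-1, 2642)) = Mul(Add(Add(-9, Pow(1980, Rational(1, 2))), -4473), Rational(-1, 2642)) = Mul(Add(Add(-9, Mul(6, Pow(55, Rational(1, 2)))), -4473), Rational(-1, 2642)) = Mul(Add(-4482, Mul(6, Pow(55, Rational(1, 2)))), Rational(-1, 2642)) = Add(Rational(2241, 1321), Mul(Rational(-3, 1321), Pow(55, Rational(1, 2))))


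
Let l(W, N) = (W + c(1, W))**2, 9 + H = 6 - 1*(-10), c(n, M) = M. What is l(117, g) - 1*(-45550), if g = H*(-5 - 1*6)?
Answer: 100306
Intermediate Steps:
H = 7 (H = -9 + (6 - 1*(-10)) = -9 + (6 + 10) = -9 + 16 = 7)
g = -77 (g = 7*(-5 - 1*6) = 7*(-5 - 6) = 7*(-11) = -77)
l(W, N) = 4*W**2 (l(W, N) = (W + W)**2 = (2*W)**2 = 4*W**2)
l(117, g) - 1*(-45550) = 4*117**2 - 1*(-45550) = 4*13689 + 45550 = 54756 + 45550 = 100306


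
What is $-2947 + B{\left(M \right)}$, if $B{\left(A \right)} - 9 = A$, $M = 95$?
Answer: $-2843$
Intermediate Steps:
$B{\left(A \right)} = 9 + A$
$-2947 + B{\left(M \right)} = -2947 + \left(9 + 95\right) = -2947 + 104 = -2843$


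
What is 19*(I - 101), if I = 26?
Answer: -1425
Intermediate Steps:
19*(I - 101) = 19*(26 - 101) = 19*(-75) = -1425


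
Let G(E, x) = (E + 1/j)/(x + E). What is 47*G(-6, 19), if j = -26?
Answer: -7379/338 ≈ -21.831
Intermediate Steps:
G(E, x) = (-1/26 + E)/(E + x) (G(E, x) = (E + 1/(-26))/(x + E) = (E - 1/26)/(E + x) = (-1/26 + E)/(E + x))
47*G(-6, 19) = 47*((-1/26 - 6)/(-6 + 19)) = 47*(-157/26/13) = 47*((1/13)*(-157/26)) = 47*(-157/338) = -7379/338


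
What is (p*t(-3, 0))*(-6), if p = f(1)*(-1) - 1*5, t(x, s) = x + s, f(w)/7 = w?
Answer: -216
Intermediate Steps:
f(w) = 7*w
t(x, s) = s + x
p = -12 (p = (7*1)*(-1) - 1*5 = 7*(-1) - 5 = -7 - 5 = -12)
(p*t(-3, 0))*(-6) = -12*(0 - 3)*(-6) = -12*(-3)*(-6) = 36*(-6) = -216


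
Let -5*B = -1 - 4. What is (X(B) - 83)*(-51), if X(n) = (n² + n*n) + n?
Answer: 4080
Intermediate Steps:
B = 1 (B = -(-1 - 4)/5 = -⅕*(-5) = 1)
X(n) = n + 2*n² (X(n) = (n² + n²) + n = 2*n² + n = n + 2*n²)
(X(B) - 83)*(-51) = (1*(1 + 2*1) - 83)*(-51) = (1*(1 + 2) - 83)*(-51) = (1*3 - 83)*(-51) = (3 - 83)*(-51) = -80*(-51) = 4080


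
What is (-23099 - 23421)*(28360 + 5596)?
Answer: -1579633120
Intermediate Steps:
(-23099 - 23421)*(28360 + 5596) = -46520*33956 = -1579633120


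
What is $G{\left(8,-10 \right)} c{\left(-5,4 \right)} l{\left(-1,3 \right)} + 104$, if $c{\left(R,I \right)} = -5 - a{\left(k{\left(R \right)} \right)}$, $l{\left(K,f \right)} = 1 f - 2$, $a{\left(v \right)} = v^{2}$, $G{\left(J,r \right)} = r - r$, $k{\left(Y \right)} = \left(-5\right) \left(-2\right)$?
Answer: $104$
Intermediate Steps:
$k{\left(Y \right)} = 10$
$G{\left(J,r \right)} = 0$
$l{\left(K,f \right)} = -2 + f$ ($l{\left(K,f \right)} = f - 2 = -2 + f$)
$c{\left(R,I \right)} = -105$ ($c{\left(R,I \right)} = -5 - 10^{2} = -5 - 100 = -105$)
$G{\left(8,-10 \right)} c{\left(-5,4 \right)} l{\left(-1,3 \right)} + 104 = 0 \left(- 105 \left(-2 + 3\right)\right) + 104 = 0 \left(\left(-105\right) 1\right) + 104 = 0 \left(-105\right) + 104 = 0 + 104 = 104$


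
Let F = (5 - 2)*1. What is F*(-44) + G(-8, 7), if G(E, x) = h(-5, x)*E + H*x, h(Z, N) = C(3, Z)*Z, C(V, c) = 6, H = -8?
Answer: 52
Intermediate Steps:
h(Z, N) = 6*Z
G(E, x) = -30*E - 8*x (G(E, x) = (6*(-5))*E - 8*x = -30*E - 8*x)
F = 3 (F = 3*1 = 3)
F*(-44) + G(-8, 7) = 3*(-44) + (-30*(-8) - 8*7) = -132 + (240 - 56) = -132 + 184 = 52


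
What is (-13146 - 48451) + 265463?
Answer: 203866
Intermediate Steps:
(-13146 - 48451) + 265463 = -61597 + 265463 = 203866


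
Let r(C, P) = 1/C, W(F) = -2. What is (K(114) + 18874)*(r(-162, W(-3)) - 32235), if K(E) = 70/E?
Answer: -5618180751563/9234 ≈ -6.0842e+8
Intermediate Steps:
(K(114) + 18874)*(r(-162, W(-3)) - 32235) = (70/114 + 18874)*(1/(-162) - 32235) = (70*(1/114) + 18874)*(-1/162 - 32235) = (35/57 + 18874)*(-5222071/162) = (1075853/57)*(-5222071/162) = -5618180751563/9234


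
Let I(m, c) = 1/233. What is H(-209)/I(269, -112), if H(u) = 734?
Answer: 171022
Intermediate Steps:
I(m, c) = 1/233
H(-209)/I(269, -112) = 734/(1/233) = 734*233 = 171022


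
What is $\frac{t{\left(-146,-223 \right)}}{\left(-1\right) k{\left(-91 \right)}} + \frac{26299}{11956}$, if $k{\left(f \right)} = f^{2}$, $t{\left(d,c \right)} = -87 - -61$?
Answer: $\frac{342375}{155428} \approx 2.2028$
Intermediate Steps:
$t{\left(d,c \right)} = -26$ ($t{\left(d,c \right)} = -87 + 61 = -26$)
$\frac{t{\left(-146,-223 \right)}}{\left(-1\right) k{\left(-91 \right)}} + \frac{26299}{11956} = - \frac{26}{\left(-1\right) \left(-91\right)^{2}} + \frac{26299}{11956} = - \frac{26}{\left(-1\right) 8281} + 26299 \cdot \frac{1}{11956} = - \frac{26}{-8281} + \frac{3757}{1708} = \left(-26\right) \left(- \frac{1}{8281}\right) + \frac{3757}{1708} = \frac{2}{637} + \frac{3757}{1708} = \frac{342375}{155428}$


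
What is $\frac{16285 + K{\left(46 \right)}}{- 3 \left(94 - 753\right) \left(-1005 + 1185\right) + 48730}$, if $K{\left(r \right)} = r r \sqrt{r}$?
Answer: $\frac{3257}{80918} + \frac{1058 \sqrt{46}}{202295} \approx 0.075722$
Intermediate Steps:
$K{\left(r \right)} = r^{\frac{5}{2}}$ ($K{\left(r \right)} = r^{2} \sqrt{r} = r^{\frac{5}{2}}$)
$\frac{16285 + K{\left(46 \right)}}{- 3 \left(94 - 753\right) \left(-1005 + 1185\right) + 48730} = \frac{16285 + 46^{\frac{5}{2}}}{- 3 \left(94 - 753\right) \left(-1005 + 1185\right) + 48730} = \frac{16285 + 2116 \sqrt{46}}{- 3 \left(\left(-659\right) 180\right) + 48730} = \frac{16285 + 2116 \sqrt{46}}{\left(-3\right) \left(-118620\right) + 48730} = \frac{16285 + 2116 \sqrt{46}}{355860 + 48730} = \frac{16285 + 2116 \sqrt{46}}{404590} = \left(16285 + 2116 \sqrt{46}\right) \frac{1}{404590} = \frac{3257}{80918} + \frac{1058 \sqrt{46}}{202295}$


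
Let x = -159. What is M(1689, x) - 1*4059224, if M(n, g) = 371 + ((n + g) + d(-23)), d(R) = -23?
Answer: -4057346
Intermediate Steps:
M(n, g) = 348 + g + n (M(n, g) = 371 + ((n + g) - 23) = 371 + ((g + n) - 23) = 371 + (-23 + g + n) = 348 + g + n)
M(1689, x) - 1*4059224 = (348 - 159 + 1689) - 1*4059224 = 1878 - 4059224 = -4057346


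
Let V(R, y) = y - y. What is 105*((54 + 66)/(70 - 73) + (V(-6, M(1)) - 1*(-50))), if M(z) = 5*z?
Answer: 1050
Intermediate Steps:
V(R, y) = 0
105*((54 + 66)/(70 - 73) + (V(-6, M(1)) - 1*(-50))) = 105*((54 + 66)/(70 - 73) + (0 - 1*(-50))) = 105*(120/(-3) + (0 + 50)) = 105*(120*(-⅓) + 50) = 105*(-40 + 50) = 105*10 = 1050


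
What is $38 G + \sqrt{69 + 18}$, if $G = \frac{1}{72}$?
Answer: $\frac{19}{36} + \sqrt{87} \approx 9.8552$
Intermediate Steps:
$G = \frac{1}{72} \approx 0.013889$
$38 G + \sqrt{69 + 18} = 38 \cdot \frac{1}{72} + \sqrt{69 + 18} = \frac{19}{36} + \sqrt{87}$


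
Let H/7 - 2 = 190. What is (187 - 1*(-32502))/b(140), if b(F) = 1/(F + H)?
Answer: 48510476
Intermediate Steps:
H = 1344 (H = 14 + 7*190 = 14 + 1330 = 1344)
b(F) = 1/(1344 + F) (b(F) = 1/(F + 1344) = 1/(1344 + F))
(187 - 1*(-32502))/b(140) = (187 - 1*(-32502))/(1/(1344 + 140)) = (187 + 32502)/(1/1484) = 32689/(1/1484) = 32689*1484 = 48510476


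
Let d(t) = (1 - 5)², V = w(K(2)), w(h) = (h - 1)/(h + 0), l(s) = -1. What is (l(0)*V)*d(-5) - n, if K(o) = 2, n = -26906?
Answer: 26898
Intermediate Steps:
w(h) = (-1 + h)/h
V = ½ (V = (-1 + 2)/2 = (½)*1 = ½ ≈ 0.50000)
d(t) = 16 (d(t) = (-4)² = 16)
(l(0)*V)*d(-5) - n = -1*½*16 - 1*(-26906) = -½*16 + 26906 = -8 + 26906 = 26898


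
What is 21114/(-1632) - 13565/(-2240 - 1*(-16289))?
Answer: -3125183/224784 ≈ -13.903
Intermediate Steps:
21114/(-1632) - 13565/(-2240 - 1*(-16289)) = 21114*(-1/1632) - 13565/(-2240 + 16289) = -207/16 - 13565/14049 = -3125183/224784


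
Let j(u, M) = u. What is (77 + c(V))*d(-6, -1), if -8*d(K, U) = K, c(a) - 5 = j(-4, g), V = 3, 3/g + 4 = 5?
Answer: 117/2 ≈ 58.500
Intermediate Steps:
g = 3 (g = 3/(-4 + 5) = 3/1 = 3*1 = 3)
c(a) = 1 (c(a) = 5 - 4 = 1)
d(K, U) = -K/8
(77 + c(V))*d(-6, -1) = (77 + 1)*(-1/8*(-6)) = 78*(3/4) = 117/2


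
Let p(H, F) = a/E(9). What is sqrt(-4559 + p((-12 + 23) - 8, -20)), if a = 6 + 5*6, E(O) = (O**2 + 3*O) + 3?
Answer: I*sqrt(6240827)/37 ≈ 67.518*I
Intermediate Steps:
E(O) = 3 + O**2 + 3*O
a = 36 (a = 6 + 30 = 36)
p(H, F) = 12/37 (p(H, F) = 36/(3 + 9**2 + 3*9) = 36/(3 + 81 + 27) = 36/111 = 36*(1/111) = 12/37)
sqrt(-4559 + p((-12 + 23) - 8, -20)) = sqrt(-4559 + 12/37) = sqrt(-168671/37) = I*sqrt(6240827)/37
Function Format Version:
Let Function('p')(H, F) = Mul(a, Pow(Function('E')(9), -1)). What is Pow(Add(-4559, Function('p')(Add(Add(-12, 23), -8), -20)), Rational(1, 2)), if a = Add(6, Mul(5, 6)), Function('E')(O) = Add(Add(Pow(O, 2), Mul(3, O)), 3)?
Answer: Mul(Rational(1, 37), I, Pow(6240827, Rational(1, 2))) ≈ Mul(67.518, I)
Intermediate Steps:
Function('E')(O) = Add(3, Pow(O, 2), Mul(3, O))
a = 36 (a = Add(6, 30) = 36)
Function('p')(H, F) = Rational(12, 37) (Function('p')(H, F) = Mul(36, Pow(Add(3, Pow(9, 2), Mul(3, 9)), -1)) = Mul(36, Pow(Add(3, 81, 27), -1)) = Mul(36, Pow(111, -1)) = Mul(36, Rational(1, 111)) = Rational(12, 37))
Pow(Add(-4559, Function('p')(Add(Add(-12, 23), -8), -20)), Rational(1, 2)) = Pow(Add(-4559, Rational(12, 37)), Rational(1, 2)) = Pow(Rational(-168671, 37), Rational(1, 2)) = Mul(Rational(1, 37), I, Pow(6240827, Rational(1, 2)))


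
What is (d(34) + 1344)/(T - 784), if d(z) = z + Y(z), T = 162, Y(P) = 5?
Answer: -1383/622 ≈ -2.2235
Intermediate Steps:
d(z) = 5 + z (d(z) = z + 5 = 5 + z)
(d(34) + 1344)/(T - 784) = ((5 + 34) + 1344)/(162 - 784) = (39 + 1344)/(-622) = -1/622*1383 = -1383/622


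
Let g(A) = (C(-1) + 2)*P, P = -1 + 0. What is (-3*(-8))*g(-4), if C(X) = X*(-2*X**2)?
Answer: -96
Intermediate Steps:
C(X) = -2*X**3
P = -1
g(A) = -4 (g(A) = (-2*(-1)**3 + 2)*(-1) = (-2*(-1) + 2)*(-1) = (2 + 2)*(-1) = 4*(-1) = -4)
(-3*(-8))*g(-4) = -3*(-8)*(-4) = 24*(-4) = -96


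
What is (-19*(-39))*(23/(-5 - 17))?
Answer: -17043/22 ≈ -774.68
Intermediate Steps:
(-19*(-39))*(23/(-5 - 17)) = 741*(23/(-22)) = 741*(23*(-1/22)) = 741*(-23/22) = -17043/22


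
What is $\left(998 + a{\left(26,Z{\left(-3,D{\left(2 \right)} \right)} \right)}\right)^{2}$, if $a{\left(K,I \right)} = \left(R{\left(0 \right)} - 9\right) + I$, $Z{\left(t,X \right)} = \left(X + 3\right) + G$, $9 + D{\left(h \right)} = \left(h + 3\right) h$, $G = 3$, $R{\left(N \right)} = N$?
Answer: $992016$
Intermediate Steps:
$D{\left(h \right)} = -9 + h \left(3 + h\right)$ ($D{\left(h \right)} = -9 + \left(h + 3\right) h = -9 + \left(3 + h\right) h = -9 + h \left(3 + h\right)$)
$Z{\left(t,X \right)} = 6 + X$ ($Z{\left(t,X \right)} = \left(X + 3\right) + 3 = \left(3 + X\right) + 3 = 6 + X$)
$a{\left(K,I \right)} = -9 + I$ ($a{\left(K,I \right)} = \left(0 - 9\right) + I = -9 + I$)
$\left(998 + a{\left(26,Z{\left(-3,D{\left(2 \right)} \right)} \right)}\right)^{2} = \left(998 + \left(-9 + \left(6 + \left(-9 + 2^{2} + 3 \cdot 2\right)\right)\right)\right)^{2} = \left(998 + \left(-9 + \left(6 + \left(-9 + 4 + 6\right)\right)\right)\right)^{2} = \left(998 + \left(-9 + \left(6 + 1\right)\right)\right)^{2} = \left(998 + \left(-9 + 7\right)\right)^{2} = \left(998 - 2\right)^{2} = 996^{2} = 992016$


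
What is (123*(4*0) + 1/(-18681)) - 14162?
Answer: -264560323/18681 ≈ -14162.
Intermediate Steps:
(123*(4*0) + 1/(-18681)) - 14162 = (123*0 - 1/18681) - 14162 = (0 - 1/18681) - 14162 = -1/18681 - 14162 = -264560323/18681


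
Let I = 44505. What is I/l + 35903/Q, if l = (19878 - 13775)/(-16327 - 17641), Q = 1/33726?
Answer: 7388394773694/6103 ≈ 1.2106e+9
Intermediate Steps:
Q = 1/33726 ≈ 2.9651e-5
l = -6103/33968 (l = 6103/(-33968) = 6103*(-1/33968) = -6103/33968 ≈ -0.17967)
I/l + 35903/Q = 44505/(-6103/33968) + 35903/(1/33726) = 44505*(-33968/6103) + 35903*33726 = -1511745840/6103 + 1210864578 = 7388394773694/6103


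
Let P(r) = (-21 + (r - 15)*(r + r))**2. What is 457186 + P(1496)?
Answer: 19634922396347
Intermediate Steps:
P(r) = (-21 + 2*r*(-15 + r))**2 (P(r) = (-21 + (-15 + r)*(2*r))**2 = (-21 + 2*r*(-15 + r))**2)
457186 + P(1496) = 457186 + (21 - 2*1496**2 + 30*1496)**2 = 457186 + (21 - 2*2238016 + 44880)**2 = 457186 + (21 - 4476032 + 44880)**2 = 457186 + (-4431131)**2 = 457186 + 19634921939161 = 19634922396347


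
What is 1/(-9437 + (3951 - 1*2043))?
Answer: -1/7529 ≈ -0.00013282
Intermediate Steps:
1/(-9437 + (3951 - 1*2043)) = 1/(-9437 + (3951 - 2043)) = 1/(-9437 + 1908) = 1/(-7529) = -1/7529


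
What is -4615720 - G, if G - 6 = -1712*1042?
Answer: -2831822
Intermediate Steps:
G = -1783898 (G = 6 - 1712*1042 = 6 - 1783904 = -1783898)
-4615720 - G = -4615720 - 1*(-1783898) = -4615720 + 1783898 = -2831822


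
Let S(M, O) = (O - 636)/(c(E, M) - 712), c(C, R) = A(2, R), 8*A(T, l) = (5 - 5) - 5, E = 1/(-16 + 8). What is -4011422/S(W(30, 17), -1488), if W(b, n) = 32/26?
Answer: -11434558411/8496 ≈ -1.3459e+6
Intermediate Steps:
E = -⅛ (E = 1/(-8) = -⅛ ≈ -0.12500)
A(T, l) = -5/8 (A(T, l) = ((5 - 5) - 5)/8 = (0 - 5)/8 = (⅛)*(-5) = -5/8)
c(C, R) = -5/8
W(b, n) = 16/13 (W(b, n) = 32*(1/26) = 16/13)
S(M, O) = 5088/5701 - 8*O/5701 (S(M, O) = (O - 636)/(-5/8 - 712) = (-636 + O)/(-5701/8) = (-636 + O)*(-8/5701) = 5088/5701 - 8*O/5701)
-4011422/S(W(30, 17), -1488) = -4011422/(5088/5701 - 8/5701*(-1488)) = -4011422/(5088/5701 + 11904/5701) = -4011422/16992/5701 = -4011422*5701/16992 = -11434558411/8496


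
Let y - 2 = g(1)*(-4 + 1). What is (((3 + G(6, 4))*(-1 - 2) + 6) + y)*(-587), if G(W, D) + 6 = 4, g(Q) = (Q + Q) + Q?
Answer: 2348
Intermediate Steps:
g(Q) = 3*Q (g(Q) = 2*Q + Q = 3*Q)
G(W, D) = -2 (G(W, D) = -6 + 4 = -2)
y = -7 (y = 2 + (3*1)*(-4 + 1) = 2 + 3*(-3) = 2 - 9 = -7)
(((3 + G(6, 4))*(-1 - 2) + 6) + y)*(-587) = (((3 - 2)*(-1 - 2) + 6) - 7)*(-587) = ((1*(-3) + 6) - 7)*(-587) = ((-3 + 6) - 7)*(-587) = (3 - 7)*(-587) = -4*(-587) = 2348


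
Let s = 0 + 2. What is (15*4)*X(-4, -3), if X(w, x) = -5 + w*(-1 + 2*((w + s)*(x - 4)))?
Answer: -6780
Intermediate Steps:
s = 2
X(w, x) = -5 + w*(-1 + 2*(-4 + x)*(2 + w)) (X(w, x) = -5 + w*(-1 + 2*((w + 2)*(x - 4))) = -5 + w*(-1 + 2*((2 + w)*(-4 + x))) = -5 + w*(-1 + 2*((-4 + x)*(2 + w))) = -5 + w*(-1 + 2*(-4 + x)*(2 + w)))
(15*4)*X(-4, -3) = (15*4)*(-5 - 17*(-4) - 8*(-4)**2 + 2*(-3)*(-4)**2 + 4*(-4)*(-3)) = 60*(-5 + 68 - 8*16 + 2*(-3)*16 + 48) = 60*(-5 + 68 - 128 - 96 + 48) = 60*(-113) = -6780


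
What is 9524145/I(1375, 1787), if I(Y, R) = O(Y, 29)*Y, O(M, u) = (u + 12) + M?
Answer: 634943/129800 ≈ 4.8917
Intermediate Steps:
O(M, u) = 12 + M + u (O(M, u) = (12 + u) + M = 12 + M + u)
I(Y, R) = Y*(41 + Y) (I(Y, R) = (12 + Y + 29)*Y = (41 + Y)*Y = Y*(41 + Y))
9524145/I(1375, 1787) = 9524145/((1375*(41 + 1375))) = 9524145/((1375*1416)) = 9524145/1947000 = 9524145*(1/1947000) = 634943/129800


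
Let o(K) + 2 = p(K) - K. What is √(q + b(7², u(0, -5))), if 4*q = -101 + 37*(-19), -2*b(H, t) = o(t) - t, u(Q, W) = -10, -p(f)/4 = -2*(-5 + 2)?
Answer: 3*I*√22 ≈ 14.071*I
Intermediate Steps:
p(f) = -24 (p(f) = -(-8)*(-5 + 2) = -(-8)*(-3) = -4*6 = -24)
o(K) = -26 - K (o(K) = -2 + (-24 - K) = -26 - K)
b(H, t) = 13 + t (b(H, t) = -((-26 - t) - t)/2 = -(-26 - 2*t)/2 = 13 + t)
q = -201 (q = (-101 + 37*(-19))/4 = (-101 - 703)/4 = (¼)*(-804) = -201)
√(q + b(7², u(0, -5))) = √(-201 + (13 - 10)) = √(-201 + 3) = √(-198) = 3*I*√22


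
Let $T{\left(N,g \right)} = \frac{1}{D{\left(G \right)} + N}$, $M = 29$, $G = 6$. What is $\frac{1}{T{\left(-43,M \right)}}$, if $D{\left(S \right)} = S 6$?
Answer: $-7$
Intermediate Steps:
$D{\left(S \right)} = 6 S$
$T{\left(N,g \right)} = \frac{1}{36 + N}$ ($T{\left(N,g \right)} = \frac{1}{6 \cdot 6 + N} = \frac{1}{36 + N}$)
$\frac{1}{T{\left(-43,M \right)}} = \frac{1}{\frac{1}{36 - 43}} = \frac{1}{\frac{1}{-7}} = \frac{1}{- \frac{1}{7}} = -7$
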